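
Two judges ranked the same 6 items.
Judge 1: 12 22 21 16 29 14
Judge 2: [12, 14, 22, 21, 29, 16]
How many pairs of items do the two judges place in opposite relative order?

Assign each item its position (1..6) in the first ordering, then rewrite the second ordering as that position sequence:
positions: 12→1, 22→2, 21→3, 16→4, 29→5, 14→6
second ordering as positions: [1, 6, 2, 3, 5, 4]
Discordant pairs = inversions in this position sequence.
1: 0
6: 2, 3, 5, 4 → 4
2: 0
3: 0
5: 4 → 1
4: 0
Total: 0 + 4 + 0 + 0 + 1 + 0 = 5

5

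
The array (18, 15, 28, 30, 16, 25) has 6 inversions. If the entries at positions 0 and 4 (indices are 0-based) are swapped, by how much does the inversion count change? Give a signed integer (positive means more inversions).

Positions 0 and 4 hold 18 and 16; after swapping, the array is [16, 15, 28, 30, 18, 25].
Sweep left to right; for each value list the smaller values that follow it:
16 → 15 → 1
15 → none → 0
28 → 18, 25 → 2
30 → 18, 25 → 2
18 → none → 0
25 → none → 0
Sum: 1 + 0 + 2 + 2 + 0 + 0 = 5
Change: 5 − 6 = -1

-1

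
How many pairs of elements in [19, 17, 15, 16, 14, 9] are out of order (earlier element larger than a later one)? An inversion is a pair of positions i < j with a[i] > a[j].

14

Sweep left to right; for each value list the smaller values that follow it:
19 → 17, 15, 16, 14, 9 → 5
17 → 15, 16, 14, 9 → 4
15 → 14, 9 → 2
16 → 14, 9 → 2
14 → 9 → 1
9 → none → 0
Sum: 5 + 4 + 2 + 2 + 1 + 0 = 14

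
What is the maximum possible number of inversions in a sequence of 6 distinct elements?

15

A reversed (strictly descending) arrangement makes every pair an inversion, giving C(6, 2) inversions.
C(6, 2) = 6·5/2 = 15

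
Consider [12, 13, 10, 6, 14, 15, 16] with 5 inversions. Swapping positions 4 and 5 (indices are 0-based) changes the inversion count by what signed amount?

+1

Positions 4 and 5 hold 14 and 15; after swapping, the array is [12, 13, 10, 6, 15, 14, 16].
Element-by-element contributions:
12 → 10, 6 → 2
13 → 10, 6 → 2
10 → 6 → 1
6 → none → 0
15 → 14 → 1
14 → none → 0
16 → none → 0
Sum: 2 + 2 + 1 + 0 + 1 + 0 + 0 = 6
Change: 6 − 5 = +1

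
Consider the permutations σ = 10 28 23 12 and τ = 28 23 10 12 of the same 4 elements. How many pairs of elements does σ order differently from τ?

Assign each item its position (1..4) in the first ordering, then rewrite the second ordering as that position sequence:
positions: 10→1, 28→2, 23→3, 12→4
second ordering as positions: [2, 3, 1, 4]
Discordant pairs = inversions in this position sequence.
2: 1 → 1
3: 1 → 1
1: 0
4: 0
Total: 1 + 1 + 0 + 0 = 2

There are 2 discordant pairs.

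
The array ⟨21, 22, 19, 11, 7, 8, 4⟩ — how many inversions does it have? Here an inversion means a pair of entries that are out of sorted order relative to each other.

19 inversions

Count, for each position, how many later elements it exceeds:
21 → 19, 11, 7, 8, 4 → 5
22 → 19, 11, 7, 8, 4 → 5
19 → 11, 7, 8, 4 → 4
11 → 7, 8, 4 → 3
7 → 4 → 1
8 → 4 → 1
4 → none → 0
Sum: 5 + 5 + 4 + 3 + 1 + 1 + 0 = 19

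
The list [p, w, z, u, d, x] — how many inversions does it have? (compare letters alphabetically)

There are 7 out-of-order pairs.

For each element, count later entries that are smaller:
p → d → 1
w → u, d → 2
z → u, d, x → 3
u → d → 1
d → none → 0
x → none → 0
Sum: 1 + 2 + 3 + 1 + 0 + 0 = 7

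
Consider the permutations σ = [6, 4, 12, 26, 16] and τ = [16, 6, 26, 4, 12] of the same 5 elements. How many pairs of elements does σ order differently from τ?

6 discordant pairs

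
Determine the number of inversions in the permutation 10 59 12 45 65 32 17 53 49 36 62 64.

Sweep left to right; for each value list the smaller values that follow it:
10: 0
59: 7
12: 0
45: 3
65: 7
32: 1
17: 0
53: 2
49: 1
36: 0
62: 0
64: 0
Sum: 0 + 7 + 0 + 3 + 7 + 1 + 0 + 2 + 1 + 0 + 0 + 0 = 21

21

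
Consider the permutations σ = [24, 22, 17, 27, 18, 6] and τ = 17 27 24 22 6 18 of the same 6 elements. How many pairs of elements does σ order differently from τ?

Assign each item its position (1..6) in the first ordering, then rewrite the second ordering as that position sequence:
positions: 24→1, 22→2, 17→3, 27→4, 18→5, 6→6
second ordering as positions: [3, 4, 1, 2, 6, 5]
Discordant pairs = inversions in this position sequence.
3: 1, 2 → 2
4: 1, 2 → 2
1: 0
2: 0
6: 5 → 1
5: 0
Total: 2 + 2 + 0 + 0 + 1 + 0 = 5

5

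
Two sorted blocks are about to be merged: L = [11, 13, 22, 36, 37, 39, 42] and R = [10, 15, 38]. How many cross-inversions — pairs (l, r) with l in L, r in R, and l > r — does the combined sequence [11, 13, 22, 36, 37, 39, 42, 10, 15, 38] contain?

Count, for every r in R, how many entries of L exceed r:
r = 10: 11, 13, 22, 36, 37, 39, 42 → 7
r = 15: 22, 36, 37, 39, 42 → 5
r = 38: 39, 42 → 2
Cross-inversions: 7 + 5 + 2 = 14

Cross-inversions: 14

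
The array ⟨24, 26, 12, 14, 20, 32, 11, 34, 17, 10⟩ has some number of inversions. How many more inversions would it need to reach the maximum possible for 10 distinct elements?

Maximum inversions for 10 distinct elements is C(10, 2) = 10·9/2 = 45.
Current inversions — for each element, count later smaller elements:
24: 6
26: 6
12: 2
14: 2
20: 3
32: 3
11: 1
34: 2
17: 1
10: 0
Current total: 6 + 6 + 2 + 2 + 3 + 3 + 1 + 2 + 1 + 0 = 26
Shortfall: 45 − 26 = 19

19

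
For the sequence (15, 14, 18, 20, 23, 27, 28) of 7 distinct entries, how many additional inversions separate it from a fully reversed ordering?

20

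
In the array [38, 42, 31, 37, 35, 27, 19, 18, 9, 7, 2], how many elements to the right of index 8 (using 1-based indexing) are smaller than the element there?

3 such elements

The element at index 8 is 18.
Elements after it: 9, 7, 2
Those smaller than 18: 9, 7, 2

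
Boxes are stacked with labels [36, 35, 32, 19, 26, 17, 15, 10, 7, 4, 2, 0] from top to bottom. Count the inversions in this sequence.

Sweep left to right; for each value list the smaller values that follow it:
36 → 35, 32, 19, 26, 17, 15, 10, 7, 4, 2, 0 → 11
35 → 32, 19, 26, 17, 15, 10, 7, 4, 2, 0 → 10
32 → 19, 26, 17, 15, 10, 7, 4, 2, 0 → 9
19 → 17, 15, 10, 7, 4, 2, 0 → 7
26 → 17, 15, 10, 7, 4, 2, 0 → 7
17 → 15, 10, 7, 4, 2, 0 → 6
15 → 10, 7, 4, 2, 0 → 5
10 → 7, 4, 2, 0 → 4
7 → 4, 2, 0 → 3
4 → 2, 0 → 2
2 → 0 → 1
0 → none → 0
Sum: 11 + 10 + 9 + 7 + 7 + 6 + 5 + 4 + 3 + 2 + 1 + 0 = 65

There are 65 out-of-order pairs.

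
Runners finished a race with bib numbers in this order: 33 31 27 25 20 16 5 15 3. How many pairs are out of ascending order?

35 inversions

For each element, count later entries that are smaller:
33: 8
31: 7
27: 6
25: 5
20: 4
16: 3
5: 1
15: 1
3: 0
Sum: 8 + 7 + 6 + 5 + 4 + 3 + 1 + 1 + 0 = 35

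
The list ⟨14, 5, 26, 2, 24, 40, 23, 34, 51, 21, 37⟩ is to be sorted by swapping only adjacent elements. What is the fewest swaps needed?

The minimum number of adjacent swaps to sort an array equals its inversion count, since every such swap removes exactly one inversion.
Count inversions — for each element, later elements that are smaller:
14: 5, 2 → 2
5: 2 → 1
26: 2, 24, 23, 21 → 4
2: none → 0
24: 23, 21 → 2
40: 23, 34, 21, 37 → 4
23: 21 → 1
34: 21 → 1
51: 21, 37 → 2
21: none → 0
37: none → 0
Total inversions: 2 + 1 + 4 + 0 + 2 + 4 + 1 + 1 + 2 + 0 + 0 = 17

17 adjacent swaps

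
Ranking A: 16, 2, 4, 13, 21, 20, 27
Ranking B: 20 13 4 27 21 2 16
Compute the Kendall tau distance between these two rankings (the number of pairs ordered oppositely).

Assign each item its position (1..7) in the first ordering, then rewrite the second ordering as that position sequence:
positions: 16→1, 2→2, 4→3, 13→4, 21→5, 20→6, 27→7
second ordering as positions: [6, 4, 3, 7, 5, 2, 1]
Discordant pairs = inversions in this position sequence.
6: 4, 3, 5, 2, 1 → 5
4: 3, 2, 1 → 3
3: 2, 1 → 2
7: 5, 2, 1 → 3
5: 2, 1 → 2
2: 1 → 1
1: 0
Total: 5 + 3 + 2 + 3 + 2 + 1 + 0 = 16

16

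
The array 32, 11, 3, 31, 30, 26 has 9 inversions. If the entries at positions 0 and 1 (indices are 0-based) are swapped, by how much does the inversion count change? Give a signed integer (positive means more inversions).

Positions 0 and 1 hold 32 and 11; after swapping, the array is [11, 32, 3, 31, 30, 26].
For each element, count later entries that are smaller:
11 → 3 → 1
32 → 3, 31, 30, 26 → 4
3 → none → 0
31 → 30, 26 → 2
30 → 26 → 1
26 → none → 0
Sum: 1 + 4 + 0 + 2 + 1 + 0 = 8
Change: 8 − 9 = -1

-1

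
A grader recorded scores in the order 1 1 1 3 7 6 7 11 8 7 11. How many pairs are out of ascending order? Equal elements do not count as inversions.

Count, for each position, how many later elements it exceeds:
1 → none → 0
1 → none → 0
1 → none → 0
3 → none → 0
7 → 6 → 1
6 → none → 0
7 → none → 0
11 → 8, 7 → 2
8 → 7 → 1
7 → none → 0
11 → none → 0
Sum: 0 + 0 + 0 + 0 + 1 + 0 + 0 + 2 + 1 + 0 + 0 = 4

4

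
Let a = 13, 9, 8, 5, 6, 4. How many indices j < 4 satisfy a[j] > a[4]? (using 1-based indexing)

The element at index 4 is 5.
Elements before it: 13, 9, 8
Those larger than 5: 13, 9, 8

3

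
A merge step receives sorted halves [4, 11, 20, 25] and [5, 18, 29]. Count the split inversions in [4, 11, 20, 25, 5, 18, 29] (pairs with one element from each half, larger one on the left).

Take each right-half value and tally the left-half values above it:
r = 5: 11, 20, 25 → 3
r = 18: 20, 25 → 2
r = 29: none → 0
Cross-inversions: 3 + 2 + 0 = 5

There are 5 cross-inversions.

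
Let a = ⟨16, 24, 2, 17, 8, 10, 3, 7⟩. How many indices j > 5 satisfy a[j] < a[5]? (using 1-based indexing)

2

The element at index 5 is 8.
Elements after it: 10, 3, 7
Those smaller than 8: 3, 7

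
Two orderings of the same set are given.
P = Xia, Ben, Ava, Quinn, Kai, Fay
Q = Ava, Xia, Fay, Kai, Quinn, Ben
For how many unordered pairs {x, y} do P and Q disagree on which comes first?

8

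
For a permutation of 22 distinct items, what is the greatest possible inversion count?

A reversed (strictly descending) arrangement makes every pair an inversion, giving C(22, 2) inversions.
C(22, 2) = 22·21/2 = 231

231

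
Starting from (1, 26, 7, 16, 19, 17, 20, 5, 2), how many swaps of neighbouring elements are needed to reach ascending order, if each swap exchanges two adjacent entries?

The minimum number of adjacent swaps to sort an array equals its inversion count, since every such swap removes exactly one inversion.
Count inversions — for each element, later elements that are smaller:
1: none → 0
26: 7, 16, 19, 17, 20, 5, 2 → 7
7: 5, 2 → 2
16: 5, 2 → 2
19: 17, 5, 2 → 3
17: 5, 2 → 2
20: 5, 2 → 2
5: 2 → 1
2: none → 0
Total inversions: 0 + 7 + 2 + 2 + 3 + 2 + 2 + 1 + 0 = 19

19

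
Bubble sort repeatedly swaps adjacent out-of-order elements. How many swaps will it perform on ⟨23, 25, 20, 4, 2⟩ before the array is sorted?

9

Minimum adjacent swaps = number of inversions (each swap of adjacent out-of-order elements removes one inversion and no swap can remove more).
Count inversions — for each element, later elements that are smaller:
23: 20, 4, 2 → 3
25: 20, 4, 2 → 3
20: 4, 2 → 2
4: 2 → 1
2: none → 0
Total inversions: 3 + 3 + 2 + 1 + 0 = 9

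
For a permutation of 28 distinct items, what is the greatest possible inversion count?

Inversions: 378

The maximum occurs when the array is in strictly decreasing order: every one of the C(28, 2) pairs is inverted.
C(28, 2) = 28·27/2 = 378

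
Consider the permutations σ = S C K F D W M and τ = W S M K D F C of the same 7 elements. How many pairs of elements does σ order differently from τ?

Assign each item its position (1..7) in the first ordering, then rewrite the second ordering as that position sequence:
positions: S→1, C→2, K→3, F→4, D→5, W→6, M→7
second ordering as positions: [6, 1, 7, 3, 5, 4, 2]
Discordant pairs = inversions in this position sequence.
6: 1, 3, 5, 4, 2 → 5
1: 0
7: 3, 5, 4, 2 → 4
3: 2 → 1
5: 4, 2 → 2
4: 2 → 1
2: 0
Total: 5 + 0 + 4 + 1 + 2 + 1 + 0 = 13

13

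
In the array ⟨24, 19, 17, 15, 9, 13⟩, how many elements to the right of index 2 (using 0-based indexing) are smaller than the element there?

The element at index 2 is 17.
Elements after it: 15, 9, 13
Those smaller than 17: 15, 9, 13

3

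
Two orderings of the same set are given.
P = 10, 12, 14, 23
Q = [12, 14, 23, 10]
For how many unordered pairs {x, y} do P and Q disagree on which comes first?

3

Assign each item its position (1..4) in the first ordering, then rewrite the second ordering as that position sequence:
positions: 10→1, 12→2, 14→3, 23→4
second ordering as positions: [2, 3, 4, 1]
Discordant pairs = inversions in this position sequence.
2: 1 → 1
3: 1 → 1
4: 1 → 1
1: 0
Total: 1 + 1 + 1 + 0 = 3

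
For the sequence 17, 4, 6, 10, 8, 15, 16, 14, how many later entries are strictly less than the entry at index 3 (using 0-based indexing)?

1 such element

The element at index 3 is 10.
Elements after it: 8, 15, 16, 14
Those smaller than 10: 8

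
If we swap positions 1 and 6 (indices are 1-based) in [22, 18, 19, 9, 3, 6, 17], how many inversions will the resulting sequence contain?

There are 9 inversions.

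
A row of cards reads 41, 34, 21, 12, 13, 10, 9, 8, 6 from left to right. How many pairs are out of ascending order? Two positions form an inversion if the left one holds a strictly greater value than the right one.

35 inversions

Sweep left to right; for each value list the smaller values that follow it:
41 → 34, 21, 12, 13, 10, 9, 8, 6 → 8
34 → 21, 12, 13, 10, 9, 8, 6 → 7
21 → 12, 13, 10, 9, 8, 6 → 6
12 → 10, 9, 8, 6 → 4
13 → 10, 9, 8, 6 → 4
10 → 9, 8, 6 → 3
9 → 8, 6 → 2
8 → 6 → 1
6 → none → 0
Sum: 8 + 7 + 6 + 4 + 4 + 3 + 2 + 1 + 0 = 35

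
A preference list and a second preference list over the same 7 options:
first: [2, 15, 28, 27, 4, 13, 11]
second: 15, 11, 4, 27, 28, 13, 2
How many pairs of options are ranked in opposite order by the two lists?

13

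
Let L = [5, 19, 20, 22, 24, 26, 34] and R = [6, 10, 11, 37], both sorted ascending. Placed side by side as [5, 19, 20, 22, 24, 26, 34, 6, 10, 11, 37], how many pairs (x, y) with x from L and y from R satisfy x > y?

18 split inversions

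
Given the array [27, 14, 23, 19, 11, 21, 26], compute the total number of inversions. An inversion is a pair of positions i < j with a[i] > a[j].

11

Inversion pairs (indices are 1-based):
(1,2): 27 > 14
(1,3): 27 > 23
(1,4): 27 > 19
(1,5): 27 > 11
(1,6): 27 > 21
(1,7): 27 > 26
(2,5): 14 > 11
(3,4): 23 > 19
(3,5): 23 > 11
(3,6): 23 > 21
(4,5): 19 > 11
That's 11 pairs.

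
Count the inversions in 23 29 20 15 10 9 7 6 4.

Element-by-element contributions:
23 → 20, 15, 10, 9, 7, 6, 4 → 7
29 → 20, 15, 10, 9, 7, 6, 4 → 7
20 → 15, 10, 9, 7, 6, 4 → 6
15 → 10, 9, 7, 6, 4 → 5
10 → 9, 7, 6, 4 → 4
9 → 7, 6, 4 → 3
7 → 6, 4 → 2
6 → 4 → 1
4 → none → 0
Sum: 7 + 7 + 6 + 5 + 4 + 3 + 2 + 1 + 0 = 35

35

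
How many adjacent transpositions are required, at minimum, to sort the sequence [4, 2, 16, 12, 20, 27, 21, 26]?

4

Each adjacent swap fixes exactly one inversion, so the minimum swap count equals the number of inversions.
Count inversions — for each element, later elements that are smaller:
4: 2 → 1
2: none → 0
16: 12 → 1
12: none → 0
20: none → 0
27: 21, 26 → 2
21: none → 0
26: none → 0
Total inversions: 1 + 0 + 1 + 0 + 0 + 2 + 0 + 0 = 4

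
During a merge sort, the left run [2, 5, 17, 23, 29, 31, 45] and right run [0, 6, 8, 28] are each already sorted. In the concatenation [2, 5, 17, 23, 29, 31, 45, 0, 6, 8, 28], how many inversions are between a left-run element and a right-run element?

Take each right-half value and tally the left-half values above it:
r = 0: 2, 5, 17, 23, 29, 31, 45 → 7
r = 6: 17, 23, 29, 31, 45 → 5
r = 8: 17, 23, 29, 31, 45 → 5
r = 28: 29, 31, 45 → 3
Cross-inversions: 7 + 5 + 5 + 3 = 20

20 cross-inversions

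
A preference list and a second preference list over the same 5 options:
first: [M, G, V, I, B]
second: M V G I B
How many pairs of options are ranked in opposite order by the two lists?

Assign each item its position (1..5) in the first ordering, then rewrite the second ordering as that position sequence:
positions: M→1, G→2, V→3, I→4, B→5
second ordering as positions: [1, 3, 2, 4, 5]
Discordant pairs = inversions in this position sequence.
1: 0
3: 2 → 1
2: 0
4: 0
5: 0
Total: 0 + 1 + 0 + 0 + 0 = 1

1 pair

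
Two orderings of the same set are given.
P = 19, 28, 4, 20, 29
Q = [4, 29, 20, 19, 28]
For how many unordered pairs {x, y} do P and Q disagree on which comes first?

Assign each item its position (1..5) in the first ordering, then rewrite the second ordering as that position sequence:
positions: 19→1, 28→2, 4→3, 20→4, 29→5
second ordering as positions: [3, 5, 4, 1, 2]
Discordant pairs = inversions in this position sequence.
3: 1, 2 → 2
5: 4, 1, 2 → 3
4: 1, 2 → 2
1: 0
2: 0
Total: 2 + 3 + 2 + 0 + 0 = 7

Disagreeing pairs: 7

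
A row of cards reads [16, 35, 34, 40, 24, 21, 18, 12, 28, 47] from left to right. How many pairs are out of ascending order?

23 inversions

For each element, count later entries that are smaller:
16 → 12 → 1
35 → 34, 24, 21, 18, 12, 28 → 6
34 → 24, 21, 18, 12, 28 → 5
40 → 24, 21, 18, 12, 28 → 5
24 → 21, 18, 12 → 3
21 → 18, 12 → 2
18 → 12 → 1
12 → none → 0
28 → none → 0
47 → none → 0
Sum: 1 + 6 + 5 + 5 + 3 + 2 + 1 + 0 + 0 + 0 = 23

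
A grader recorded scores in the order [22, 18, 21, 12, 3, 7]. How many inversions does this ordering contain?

13

Count, for each position, how many later elements it exceeds:
22: 5
18: 3
21: 3
12: 2
3: 0
7: 0
Sum: 5 + 3 + 3 + 2 + 0 + 0 = 13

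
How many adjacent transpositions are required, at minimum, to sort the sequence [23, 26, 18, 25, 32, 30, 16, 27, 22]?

Swaps: 18

Each adjacent swap fixes exactly one inversion, so the minimum swap count equals the number of inversions.
Count inversions — for each element, later elements that are smaller:
23: 18, 16, 22 → 3
26: 18, 25, 16, 22 → 4
18: 16 → 1
25: 16, 22 → 2
32: 30, 16, 27, 22 → 4
30: 16, 27, 22 → 3
16: none → 0
27: 22 → 1
22: none → 0
Total inversions: 3 + 4 + 1 + 2 + 4 + 3 + 0 + 1 + 0 = 18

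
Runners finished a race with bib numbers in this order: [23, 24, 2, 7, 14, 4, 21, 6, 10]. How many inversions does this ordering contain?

Element-by-element contributions:
23 → 2, 7, 14, 4, 21, 6, 10 → 7
24 → 2, 7, 14, 4, 21, 6, 10 → 7
2 → none → 0
7 → 4, 6 → 2
14 → 4, 6, 10 → 3
4 → none → 0
21 → 6, 10 → 2
6 → none → 0
10 → none → 0
Sum: 7 + 7 + 0 + 2 + 3 + 0 + 2 + 0 + 0 = 21

21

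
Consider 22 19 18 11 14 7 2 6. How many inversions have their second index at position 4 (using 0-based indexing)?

3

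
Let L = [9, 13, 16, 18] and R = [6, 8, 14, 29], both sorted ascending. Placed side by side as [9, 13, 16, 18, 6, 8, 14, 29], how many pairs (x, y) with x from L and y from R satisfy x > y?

Count, for every r in R, how many entries of L exceed r:
r = 6: 9, 13, 16, 18 → 4
r = 8: 9, 13, 16, 18 → 4
r = 14: 16, 18 → 2
r = 29: none → 0
Cross-inversions: 4 + 4 + 2 + 0 = 10

10 split inversions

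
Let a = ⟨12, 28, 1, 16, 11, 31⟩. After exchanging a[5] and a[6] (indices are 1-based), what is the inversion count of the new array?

7 inversions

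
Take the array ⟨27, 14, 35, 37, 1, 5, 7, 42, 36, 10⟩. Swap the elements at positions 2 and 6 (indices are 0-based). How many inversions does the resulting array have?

20

Positions 2 and 6 hold 35 and 7; after swapping, the array is [27, 14, 7, 37, 1, 5, 35, 42, 36, 10].
For each element, count later entries that are smaller:
27 → 14, 7, 1, 5, 10 → 5
14 → 7, 1, 5, 10 → 4
7 → 1, 5 → 2
37 → 1, 5, 35, 36, 10 → 5
1 → none → 0
5 → none → 0
35 → 10 → 1
42 → 36, 10 → 2
36 → 10 → 1
10 → none → 0
Sum: 5 + 4 + 2 + 5 + 0 + 0 + 1 + 2 + 1 + 0 = 20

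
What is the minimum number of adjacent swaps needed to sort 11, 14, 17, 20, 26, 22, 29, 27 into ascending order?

Adjacent swaps: 2

Minimum adjacent swaps = number of inversions (each swap of adjacent out-of-order elements removes one inversion and no swap can remove more).
Count inversions — for each element, later elements that are smaller:
11: none → 0
14: none → 0
17: none → 0
20: none → 0
26: 22 → 1
22: none → 0
29: 27 → 1
27: none → 0
Total inversions: 0 + 0 + 0 + 0 + 1 + 0 + 1 + 0 = 2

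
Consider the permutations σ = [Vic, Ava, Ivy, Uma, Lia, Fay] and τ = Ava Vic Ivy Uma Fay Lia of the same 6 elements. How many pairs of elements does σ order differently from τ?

Assign each item its position (1..6) in the first ordering, then rewrite the second ordering as that position sequence:
positions: Vic→1, Ava→2, Ivy→3, Uma→4, Lia→5, Fay→6
second ordering as positions: [2, 1, 3, 4, 6, 5]
Discordant pairs = inversions in this position sequence.
2: 1 → 1
1: 0
3: 0
4: 0
6: 5 → 1
5: 0
Total: 1 + 0 + 0 + 0 + 1 + 0 = 2

2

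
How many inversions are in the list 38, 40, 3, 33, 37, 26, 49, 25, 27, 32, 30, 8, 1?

54 inversions

Count, for each position, how many later elements it exceeds:
38 → 3, 33, 37, 26, 25, 27, 32, 30, 8, 1 → 10
40 → 3, 33, 37, 26, 25, 27, 32, 30, 8, 1 → 10
3 → 1 → 1
33 → 26, 25, 27, 32, 30, 8, 1 → 7
37 → 26, 25, 27, 32, 30, 8, 1 → 7
26 → 25, 8, 1 → 3
49 → 25, 27, 32, 30, 8, 1 → 6
25 → 8, 1 → 2
27 → 8, 1 → 2
32 → 30, 8, 1 → 3
30 → 8, 1 → 2
8 → 1 → 1
1 → none → 0
Sum: 10 + 10 + 1 + 7 + 7 + 3 + 6 + 2 + 2 + 3 + 2 + 1 + 0 = 54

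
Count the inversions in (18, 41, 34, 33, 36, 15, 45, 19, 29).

There are 19 out-of-order pairs.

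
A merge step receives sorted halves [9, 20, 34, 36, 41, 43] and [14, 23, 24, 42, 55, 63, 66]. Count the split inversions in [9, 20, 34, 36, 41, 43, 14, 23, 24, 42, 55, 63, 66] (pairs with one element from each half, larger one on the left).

Count, for every r in R, how many entries of L exceed r:
r = 14: 20, 34, 36, 41, 43 → 5
r = 23: 34, 36, 41, 43 → 4
r = 24: 34, 36, 41, 43 → 4
r = 42: 43 → 1
r = 55: none → 0
r = 63: none → 0
r = 66: none → 0
Cross-inversions: 5 + 4 + 4 + 1 + 0 + 0 + 0 = 14

14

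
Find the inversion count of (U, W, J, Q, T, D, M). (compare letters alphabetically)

Element-by-element contributions:
U → J, Q, T, D, M → 5
W → J, Q, T, D, M → 5
J → D → 1
Q → D, M → 2
T → D, M → 2
D → none → 0
M → none → 0
Sum: 5 + 5 + 1 + 2 + 2 + 0 + 0 = 15

15 out-of-order pairs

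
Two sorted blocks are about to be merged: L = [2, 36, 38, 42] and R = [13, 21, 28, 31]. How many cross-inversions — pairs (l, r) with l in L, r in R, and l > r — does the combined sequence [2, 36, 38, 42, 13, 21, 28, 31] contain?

Split inversions: 12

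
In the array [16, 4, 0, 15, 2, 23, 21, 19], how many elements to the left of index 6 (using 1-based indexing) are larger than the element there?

0 such elements

The element at index 6 is 23.
Elements before it: 16, 4, 0, 15, 2
None of them are larger than 23.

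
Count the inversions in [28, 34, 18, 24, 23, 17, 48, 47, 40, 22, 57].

Sweep left to right; for each value list the smaller values that follow it:
28 → 18, 24, 23, 17, 22 → 5
34 → 18, 24, 23, 17, 22 → 5
18 → 17 → 1
24 → 23, 17, 22 → 3
23 → 17, 22 → 2
17 → none → 0
48 → 47, 40, 22 → 3
47 → 40, 22 → 2
40 → 22 → 1
22 → none → 0
57 → none → 0
Sum: 5 + 5 + 1 + 3 + 2 + 0 + 3 + 2 + 1 + 0 + 0 = 22

22 inversions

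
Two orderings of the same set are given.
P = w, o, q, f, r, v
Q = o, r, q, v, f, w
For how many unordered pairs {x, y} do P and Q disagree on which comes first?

8

Assign each item its position (1..6) in the first ordering, then rewrite the second ordering as that position sequence:
positions: w→1, o→2, q→3, f→4, r→5, v→6
second ordering as positions: [2, 5, 3, 6, 4, 1]
Discordant pairs = inversions in this position sequence.
2: 1 → 1
5: 3, 4, 1 → 3
3: 1 → 1
6: 4, 1 → 2
4: 1 → 1
1: 0
Total: 1 + 3 + 1 + 2 + 1 + 0 = 8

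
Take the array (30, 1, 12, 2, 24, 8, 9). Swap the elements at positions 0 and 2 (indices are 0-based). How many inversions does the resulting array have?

Positions 0 and 2 hold 30 and 12; after swapping, the array is [12, 1, 30, 2, 24, 8, 9].
Sweep left to right; for each value list the smaller values that follow it:
12: 4
1: 0
30: 4
2: 0
24: 2
8: 0
9: 0
Sum: 4 + 0 + 4 + 0 + 2 + 0 + 0 = 10

10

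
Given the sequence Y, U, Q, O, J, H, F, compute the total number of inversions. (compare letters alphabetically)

Element-by-element contributions:
Y: 6
U: 5
Q: 4
O: 3
J: 2
H: 1
F: 0
Sum: 6 + 5 + 4 + 3 + 2 + 1 + 0 = 21

21 out-of-order pairs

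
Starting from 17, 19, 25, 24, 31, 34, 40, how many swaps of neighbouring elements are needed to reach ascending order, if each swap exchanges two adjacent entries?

Swaps: 1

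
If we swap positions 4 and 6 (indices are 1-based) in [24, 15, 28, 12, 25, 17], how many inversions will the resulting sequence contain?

9 inversions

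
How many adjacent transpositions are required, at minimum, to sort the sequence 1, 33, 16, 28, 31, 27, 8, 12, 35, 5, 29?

27 adjacent swaps

Each adjacent swap fixes exactly one inversion, so the minimum swap count equals the number of inversions.
Count inversions — for each element, later elements that are smaller:
1: none → 0
33: 16, 28, 31, 27, 8, 12, 5, 29 → 8
16: 8, 12, 5 → 3
28: 27, 8, 12, 5 → 4
31: 27, 8, 12, 5, 29 → 5
27: 8, 12, 5 → 3
8: 5 → 1
12: 5 → 1
35: 5, 29 → 2
5: none → 0
29: none → 0
Total inversions: 0 + 8 + 3 + 4 + 5 + 3 + 1 + 1 + 2 + 0 + 0 = 27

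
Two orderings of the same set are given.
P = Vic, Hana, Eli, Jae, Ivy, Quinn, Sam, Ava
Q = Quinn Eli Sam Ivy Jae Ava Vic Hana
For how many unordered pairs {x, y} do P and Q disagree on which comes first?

18

Assign each item its position (1..8) in the first ordering, then rewrite the second ordering as that position sequence:
positions: Vic→1, Hana→2, Eli→3, Jae→4, Ivy→5, Quinn→6, Sam→7, Ava→8
second ordering as positions: [6, 3, 7, 5, 4, 8, 1, 2]
Discordant pairs = inversions in this position sequence.
6: 3, 5, 4, 1, 2 → 5
3: 1, 2 → 2
7: 5, 4, 1, 2 → 4
5: 4, 1, 2 → 3
4: 1, 2 → 2
8: 1, 2 → 2
1: 0
2: 0
Total: 5 + 2 + 4 + 3 + 2 + 2 + 0 + 0 = 18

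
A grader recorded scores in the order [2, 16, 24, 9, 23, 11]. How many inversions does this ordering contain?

Listing every pair i<j with a[i]>a[j] (using 1-based positions):
(2,4): 16 > 9
(2,6): 16 > 11
(3,4): 24 > 9
(3,5): 24 > 23
(3,6): 24 > 11
(5,6): 23 > 11
That's 6 pairs.

6 out-of-order pairs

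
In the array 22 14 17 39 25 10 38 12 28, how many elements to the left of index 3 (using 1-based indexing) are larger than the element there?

The element at index 3 is 17.
Elements before it: 22, 14
Those larger than 17: 22

1 such element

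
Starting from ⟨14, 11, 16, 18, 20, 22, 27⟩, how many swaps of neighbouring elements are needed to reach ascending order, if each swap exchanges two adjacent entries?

Each adjacent swap fixes exactly one inversion, so the minimum swap count equals the number of inversions.
Count inversions — for each element, later elements that are smaller:
14: 11 → 1
11: none → 0
16: none → 0
18: none → 0
20: none → 0
22: none → 0
27: none → 0
Total inversions: 1 + 0 + 0 + 0 + 0 + 0 + 0 = 1

1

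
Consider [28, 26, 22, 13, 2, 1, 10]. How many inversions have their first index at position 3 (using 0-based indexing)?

3

The element at index 3 is 13.
Elements after it: 2, 1, 10
Those smaller than 13: 2, 1, 10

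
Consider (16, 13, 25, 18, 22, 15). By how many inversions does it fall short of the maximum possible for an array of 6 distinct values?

Maximum inversions for 6 distinct elements is C(6, 2) = 6·5/2 = 15.
Current inversions — for each element, count later smaller elements:
16: 2
13: 0
25: 3
18: 1
22: 1
15: 0
Current total: 2 + 0 + 3 + 1 + 1 + 0 = 7
Shortfall: 15 − 7 = 8

8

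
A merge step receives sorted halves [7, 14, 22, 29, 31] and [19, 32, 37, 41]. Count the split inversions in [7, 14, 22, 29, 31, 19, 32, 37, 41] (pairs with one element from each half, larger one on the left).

3

For each element r of the right run, count left-run elements greater than r:
r = 19: 22, 29, 31 → 3
r = 32: none → 0
r = 37: none → 0
r = 41: none → 0
Cross-inversions: 3 + 0 + 0 + 0 = 3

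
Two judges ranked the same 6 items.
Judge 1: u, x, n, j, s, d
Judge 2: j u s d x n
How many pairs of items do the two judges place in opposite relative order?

7 discordant pairs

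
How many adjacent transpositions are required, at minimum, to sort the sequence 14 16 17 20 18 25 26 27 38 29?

Each adjacent swap fixes exactly one inversion, so the minimum swap count equals the number of inversions.
Count inversions — for each element, later elements that are smaller:
14: none → 0
16: none → 0
17: none → 0
20: 18 → 1
18: none → 0
25: none → 0
26: none → 0
27: none → 0
38: 29 → 1
29: none → 0
Total inversions: 0 + 0 + 0 + 1 + 0 + 0 + 0 + 0 + 1 + 0 = 2

2 swaps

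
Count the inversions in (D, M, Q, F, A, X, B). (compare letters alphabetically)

11 inversions

Out-of-order index pairs (0-indexed):
(0,4): D > A
(0,6): D > B
(1,3): M > F
(1,4): M > A
(1,6): M > B
(2,3): Q > F
(2,4): Q > A
(2,6): Q > B
(3,4): F > A
(3,6): F > B
(5,6): X > B
That's 11 pairs.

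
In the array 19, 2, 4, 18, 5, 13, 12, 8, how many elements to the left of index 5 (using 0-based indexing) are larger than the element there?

The element at index 5 is 13.
Elements before it: 19, 2, 4, 18, 5
Those larger than 13: 19, 18

2 such elements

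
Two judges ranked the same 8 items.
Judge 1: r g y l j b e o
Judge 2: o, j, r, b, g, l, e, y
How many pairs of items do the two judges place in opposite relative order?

16 discordant pairs

Assign each item its position (1..8) in the first ordering, then rewrite the second ordering as that position sequence:
positions: r→1, g→2, y→3, l→4, j→5, b→6, e→7, o→8
second ordering as positions: [8, 5, 1, 6, 2, 4, 7, 3]
Discordant pairs = inversions in this position sequence.
8: 5, 1, 6, 2, 4, 7, 3 → 7
5: 1, 2, 4, 3 → 4
1: 0
6: 2, 4, 3 → 3
2: 0
4: 3 → 1
7: 3 → 1
3: 0
Total: 7 + 4 + 0 + 3 + 0 + 1 + 1 + 0 = 16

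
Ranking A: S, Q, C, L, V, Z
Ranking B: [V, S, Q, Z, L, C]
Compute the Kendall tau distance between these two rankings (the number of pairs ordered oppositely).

7

Assign each item its position (1..6) in the first ordering, then rewrite the second ordering as that position sequence:
positions: S→1, Q→2, C→3, L→4, V→5, Z→6
second ordering as positions: [5, 1, 2, 6, 4, 3]
Discordant pairs = inversions in this position sequence.
5: 1, 2, 4, 3 → 4
1: 0
2: 0
6: 4, 3 → 2
4: 3 → 1
3: 0
Total: 4 + 0 + 0 + 2 + 1 + 0 = 7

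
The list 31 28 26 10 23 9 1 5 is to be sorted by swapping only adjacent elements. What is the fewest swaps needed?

26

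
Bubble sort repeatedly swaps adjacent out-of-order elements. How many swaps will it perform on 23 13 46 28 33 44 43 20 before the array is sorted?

The minimum number of adjacent swaps to sort an array equals its inversion count, since every such swap removes exactly one inversion.
Count inversions — for each element, later elements that are smaller:
23: 13, 20 → 2
13: none → 0
46: 28, 33, 44, 43, 20 → 5
28: 20 → 1
33: 20 → 1
44: 43, 20 → 2
43: 20 → 1
20: none → 0
Total inversions: 2 + 0 + 5 + 1 + 1 + 2 + 1 + 0 = 12

12 swaps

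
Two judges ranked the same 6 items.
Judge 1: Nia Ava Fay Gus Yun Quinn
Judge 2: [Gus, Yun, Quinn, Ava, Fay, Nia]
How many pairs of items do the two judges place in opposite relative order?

11 discordant pairs

Assign each item its position (1..6) in the first ordering, then rewrite the second ordering as that position sequence:
positions: Nia→1, Ava→2, Fay→3, Gus→4, Yun→5, Quinn→6
second ordering as positions: [4, 5, 6, 2, 3, 1]
Discordant pairs = inversions in this position sequence.
4: 2, 3, 1 → 3
5: 2, 3, 1 → 3
6: 2, 3, 1 → 3
2: 1 → 1
3: 1 → 1
1: 0
Total: 3 + 3 + 3 + 1 + 1 + 0 = 11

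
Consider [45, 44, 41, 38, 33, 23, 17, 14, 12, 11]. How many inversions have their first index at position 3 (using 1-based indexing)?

7

The element at index 3 is 41.
Elements after it: 38, 33, 23, 17, 14, 12, 11
Those smaller than 41: 38, 33, 23, 17, 14, 12, 11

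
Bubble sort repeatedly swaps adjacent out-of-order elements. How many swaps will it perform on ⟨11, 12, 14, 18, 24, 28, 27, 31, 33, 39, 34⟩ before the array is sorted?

Minimum adjacent swaps = number of inversions (each swap of adjacent out-of-order elements removes one inversion and no swap can remove more).
Count inversions — for each element, later elements that are smaller:
11: none → 0
12: none → 0
14: none → 0
18: none → 0
24: none → 0
28: 27 → 1
27: none → 0
31: none → 0
33: none → 0
39: 34 → 1
34: none → 0
Total inversions: 0 + 0 + 0 + 0 + 0 + 1 + 0 + 0 + 0 + 1 + 0 = 2

2 adjacent swaps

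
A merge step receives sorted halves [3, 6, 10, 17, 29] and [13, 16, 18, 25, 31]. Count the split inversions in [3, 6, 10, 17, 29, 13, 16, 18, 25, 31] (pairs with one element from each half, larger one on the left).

6 cross-inversions

For each element r of the right run, count left-run elements greater than r:
r = 13: 17, 29 → 2
r = 16: 17, 29 → 2
r = 18: 29 → 1
r = 25: 29 → 1
r = 31: none → 0
Cross-inversions: 2 + 2 + 1 + 1 + 0 = 6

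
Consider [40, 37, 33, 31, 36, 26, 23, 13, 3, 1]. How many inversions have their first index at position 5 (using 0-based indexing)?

4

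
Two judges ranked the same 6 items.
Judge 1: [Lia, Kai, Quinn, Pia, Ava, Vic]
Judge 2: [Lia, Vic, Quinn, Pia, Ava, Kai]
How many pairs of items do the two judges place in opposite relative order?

Assign each item its position (1..6) in the first ordering, then rewrite the second ordering as that position sequence:
positions: Lia→1, Kai→2, Quinn→3, Pia→4, Ava→5, Vic→6
second ordering as positions: [1, 6, 3, 4, 5, 2]
Discordant pairs = inversions in this position sequence.
1: 0
6: 3, 4, 5, 2 → 4
3: 2 → 1
4: 2 → 1
5: 2 → 1
2: 0
Total: 0 + 4 + 1 + 1 + 1 + 0 = 7

7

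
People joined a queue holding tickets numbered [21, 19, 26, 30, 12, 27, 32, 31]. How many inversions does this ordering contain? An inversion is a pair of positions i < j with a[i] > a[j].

Count, for each position, how many later elements it exceeds:
21: 2
19: 1
26: 1
30: 2
12: 0
27: 0
32: 1
31: 0
Sum: 2 + 1 + 1 + 2 + 0 + 0 + 1 + 0 = 7

7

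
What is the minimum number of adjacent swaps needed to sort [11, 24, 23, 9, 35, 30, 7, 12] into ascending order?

The minimum number of adjacent swaps to sort an array equals its inversion count, since every such swap removes exactly one inversion.
Count inversions — for each element, later elements that are smaller:
11: 9, 7 → 2
24: 23, 9, 7, 12 → 4
23: 9, 7, 12 → 3
9: 7 → 1
35: 30, 7, 12 → 3
30: 7, 12 → 2
7: none → 0
12: none → 0
Total inversions: 2 + 4 + 3 + 1 + 3 + 2 + 0 + 0 = 15

15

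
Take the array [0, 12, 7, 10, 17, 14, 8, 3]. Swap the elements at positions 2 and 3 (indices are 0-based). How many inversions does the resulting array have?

14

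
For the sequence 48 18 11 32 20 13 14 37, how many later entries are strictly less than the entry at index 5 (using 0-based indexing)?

0

The element at index 5 is 13.
Elements after it: 14, 37
None of them are smaller than 13.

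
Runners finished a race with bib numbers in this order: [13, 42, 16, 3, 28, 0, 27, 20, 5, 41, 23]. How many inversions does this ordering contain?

26

For each element, count later entries that are smaller:
13: 3
42: 9
16: 3
3: 1
28: 5
0: 0
27: 3
20: 1
5: 0
41: 1
23: 0
Sum: 3 + 9 + 3 + 1 + 5 + 0 + 3 + 1 + 0 + 1 + 0 = 26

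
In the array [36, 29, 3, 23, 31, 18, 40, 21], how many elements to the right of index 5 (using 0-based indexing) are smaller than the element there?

0

The element at index 5 is 18.
Elements after it: 40, 21
None of them are smaller than 18.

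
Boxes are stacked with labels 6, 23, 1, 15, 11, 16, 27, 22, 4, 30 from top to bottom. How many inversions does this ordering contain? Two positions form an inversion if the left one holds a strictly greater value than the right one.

Sweep left to right; for each value list the smaller values that follow it:
6 → 1, 4 → 2
23 → 1, 15, 11, 16, 22, 4 → 6
1 → none → 0
15 → 11, 4 → 2
11 → 4 → 1
16 → 4 → 1
27 → 22, 4 → 2
22 → 4 → 1
4 → none → 0
30 → none → 0
Sum: 2 + 6 + 0 + 2 + 1 + 1 + 2 + 1 + 0 + 0 = 15

Inversions: 15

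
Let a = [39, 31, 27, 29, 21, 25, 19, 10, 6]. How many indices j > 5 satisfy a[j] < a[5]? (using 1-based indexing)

3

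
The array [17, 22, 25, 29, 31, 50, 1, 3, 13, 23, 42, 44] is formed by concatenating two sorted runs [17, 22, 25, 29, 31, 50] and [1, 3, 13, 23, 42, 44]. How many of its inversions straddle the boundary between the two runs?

Take each right-half value and tally the left-half values above it:
r = 1: 17, 22, 25, 29, 31, 50 → 6
r = 3: 17, 22, 25, 29, 31, 50 → 6
r = 13: 17, 22, 25, 29, 31, 50 → 6
r = 23: 25, 29, 31, 50 → 4
r = 42: 50 → 1
r = 44: 50 → 1
Cross-inversions: 6 + 6 + 6 + 4 + 1 + 1 = 24

24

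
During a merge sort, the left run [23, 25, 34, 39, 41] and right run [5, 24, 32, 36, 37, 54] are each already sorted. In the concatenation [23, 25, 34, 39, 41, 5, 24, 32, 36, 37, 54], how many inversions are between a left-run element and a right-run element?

Count, for every r in R, how many entries of L exceed r:
r = 5: 23, 25, 34, 39, 41 → 5
r = 24: 25, 34, 39, 41 → 4
r = 32: 34, 39, 41 → 3
r = 36: 39, 41 → 2
r = 37: 39, 41 → 2
r = 54: none → 0
Cross-inversions: 5 + 4 + 3 + 2 + 2 + 0 = 16

16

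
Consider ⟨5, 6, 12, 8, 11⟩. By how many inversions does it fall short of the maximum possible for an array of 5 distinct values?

Maximum inversions for 5 distinct elements is C(5, 2) = 5·4/2 = 10.
Current inversions — for each element, count later smaller elements:
5: 0
6: 0
12: 2
8: 0
11: 0
Current total: 0 + 0 + 2 + 0 + 0 = 2
Shortfall: 10 − 2 = 8

8 inversions short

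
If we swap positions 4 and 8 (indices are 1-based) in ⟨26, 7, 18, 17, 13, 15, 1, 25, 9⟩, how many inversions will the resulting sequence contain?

Positions 4 and 8 hold 17 and 25; after swapping, the array is [26, 7, 18, 25, 13, 15, 1, 17, 9].
Count, for each position, how many later elements it exceeds:
26 → 7, 18, 25, 13, 15, 1, 17, 9 → 8
7 → 1 → 1
18 → 13, 15, 1, 17, 9 → 5
25 → 13, 15, 1, 17, 9 → 5
13 → 1, 9 → 2
15 → 1, 9 → 2
1 → none → 0
17 → 9 → 1
9 → none → 0
Sum: 8 + 1 + 5 + 5 + 2 + 2 + 0 + 1 + 0 = 24

24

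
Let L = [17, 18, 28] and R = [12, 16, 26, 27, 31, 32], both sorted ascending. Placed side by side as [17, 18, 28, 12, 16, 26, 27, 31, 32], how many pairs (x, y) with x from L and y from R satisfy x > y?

Take each right-half value and tally the left-half values above it:
r = 12: 17, 18, 28 → 3
r = 16: 17, 18, 28 → 3
r = 26: 28 → 1
r = 27: 28 → 1
r = 31: none → 0
r = 32: none → 0
Cross-inversions: 3 + 3 + 1 + 1 + 0 + 0 = 8

There are 8 split inversions.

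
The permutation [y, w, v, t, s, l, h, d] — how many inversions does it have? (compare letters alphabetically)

Sweep left to right; for each value list the smaller values that follow it:
y: 7
w: 6
v: 5
t: 4
s: 3
l: 2
h: 1
d: 0
Sum: 7 + 6 + 5 + 4 + 3 + 2 + 1 + 0 = 28

There are 28 out-of-order pairs.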